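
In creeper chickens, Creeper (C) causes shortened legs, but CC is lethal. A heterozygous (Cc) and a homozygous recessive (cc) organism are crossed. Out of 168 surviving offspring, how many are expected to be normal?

Cross: Cc × cc
Punnett square offspring (before lethality): 2 Cc, 2 cc
No CC offspring are produced in this cross.
normal: 2 out of 4 → fraction 1/2
Expected count = 1/2 × 168 = 84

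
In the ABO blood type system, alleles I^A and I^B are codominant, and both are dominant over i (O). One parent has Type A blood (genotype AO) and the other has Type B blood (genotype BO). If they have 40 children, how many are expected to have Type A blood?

Cross: AO × BO
Possible offspring genotypes: 1 AB, 1 AO, 1 BO, 1 OO
Blood type counts: 1 Type AB, 1 Type A, 1 Type B, 1 Type O
Probability of Type A: 1/4
Expected count = 1/4 × 40 = 10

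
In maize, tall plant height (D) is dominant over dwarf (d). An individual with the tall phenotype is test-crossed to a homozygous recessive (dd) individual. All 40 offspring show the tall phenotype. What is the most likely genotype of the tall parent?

Test cross: ? × dd
All offspring are tall.
If the unknown parent were heterozygous (Dd), about half of 40 offspring would be dwarf; none are. The unknown parent is most likely homozygous dominant (DD).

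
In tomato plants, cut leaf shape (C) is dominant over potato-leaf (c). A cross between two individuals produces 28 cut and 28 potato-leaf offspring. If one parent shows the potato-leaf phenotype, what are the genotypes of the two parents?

Observed offspring: 28 cut, 28 potato-leaf
The observed ratio simplifies to 1:1. One parent shows potato-leaf, so its genotype must be cc. A 1:1 offspring split requires the other parent to be heterozygous (Cc).
Parent genotypes: cc × Cc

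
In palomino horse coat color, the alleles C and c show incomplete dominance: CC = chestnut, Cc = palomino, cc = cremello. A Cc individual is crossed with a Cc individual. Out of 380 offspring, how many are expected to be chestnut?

Punnett square for Cc × Cc:
Offspring genotypes: 1 CC, 2 Cc, 1 cc
Phenotype counts: 1 chestnut, 2 palomino, 1 cremello
chestnut: 1 out of 4 → fraction 1/4
Expected count = 1/4 × 380 = 95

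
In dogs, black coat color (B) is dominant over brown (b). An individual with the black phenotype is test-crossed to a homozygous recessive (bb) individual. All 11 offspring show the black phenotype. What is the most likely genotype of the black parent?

Test cross: ? × bb
All offspring are black.
If the unknown parent were heterozygous (Bb), about half of 11 offspring would be brown; none are. The unknown parent is most likely homozygous dominant (BB).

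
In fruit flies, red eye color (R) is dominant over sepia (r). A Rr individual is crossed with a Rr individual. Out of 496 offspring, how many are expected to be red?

Punnett square for Rr × Rr:
Offspring genotypes: 1 RR, 2 Rr, 1 rr
red: 3, sepia: 1
red: 3 out of 4 → fraction 3/4
Expected count = 3/4 × 496 = 372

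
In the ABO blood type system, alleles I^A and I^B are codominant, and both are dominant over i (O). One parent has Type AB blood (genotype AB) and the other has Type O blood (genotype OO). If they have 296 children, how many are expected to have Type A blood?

Cross: AB × OO
Possible offspring genotypes: 2 AO, 2 BO
Blood type counts: 2 Type A, 2 Type B
Probability of Type A: 2/4 = 1/2
Expected count = 1/2 × 296 = 148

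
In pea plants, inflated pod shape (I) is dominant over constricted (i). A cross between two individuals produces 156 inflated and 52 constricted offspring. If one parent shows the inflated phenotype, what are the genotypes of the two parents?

Observed offspring: 156 inflated, 52 constricted
The observed ratio simplifies to 3:1. Constricted (ii) offspring appear, so each parent must contribute one i allele. The parent stated to show inflated carries I, so it is Ii. The other parent is then either Ii or ii: Ii × ii would give a 1:1 split, whereas Ii × Ii gives 3:1 — matching the data. So both parents are heterozygous (Ii × Ii).
Parent genotypes: Ii × Ii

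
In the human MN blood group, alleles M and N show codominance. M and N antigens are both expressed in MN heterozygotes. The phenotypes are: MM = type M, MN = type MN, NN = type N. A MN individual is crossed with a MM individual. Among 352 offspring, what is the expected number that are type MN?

Punnett square for MN × MM:
Offspring genotypes: 2 MM, 2 MN
Phenotype counts: 2 type M, 2 type MN
type MN: 2 out of 4 → fraction 1/2
Expected count = 1/2 × 352 = 176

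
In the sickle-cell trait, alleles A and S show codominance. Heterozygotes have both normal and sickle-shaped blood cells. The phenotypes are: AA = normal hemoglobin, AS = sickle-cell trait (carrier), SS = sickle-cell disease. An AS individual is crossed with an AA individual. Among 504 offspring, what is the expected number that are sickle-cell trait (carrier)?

Punnett square for AS × AA:
Offspring genotypes: 2 AA, 2 AS
Phenotype counts: 2 normal hemoglobin, 2 sickle-cell trait (carrier)
sickle-cell trait (carrier): 2 out of 4 → fraction 1/2
Expected count = 1/2 × 504 = 252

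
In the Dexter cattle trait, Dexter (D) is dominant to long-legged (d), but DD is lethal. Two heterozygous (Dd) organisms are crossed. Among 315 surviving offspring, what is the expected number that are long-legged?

Cross: Dd × Dd
Punnett square offspring (before lethality): 1 DD, 2 Dd, 1 dd
The DD genotype is lethal (embryos die); surviving offspring: 2 Dd, 1 dd
long-legged: 1 out of 3 → fraction 1/3
Expected count = 1/3 × 315 = 105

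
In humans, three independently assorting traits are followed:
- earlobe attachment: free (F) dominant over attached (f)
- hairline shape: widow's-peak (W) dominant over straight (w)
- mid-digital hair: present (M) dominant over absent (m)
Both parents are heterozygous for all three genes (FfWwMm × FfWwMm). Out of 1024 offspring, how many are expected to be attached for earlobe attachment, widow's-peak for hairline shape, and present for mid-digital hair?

Trihybrid cross: FfWwMm × FfWwMm
Each trait segregates independently with a 3:1 phenotypic ratio, so each gene contributes 3/4 (dominant) or 1/4 (recessive).
Target: attached (earlobe attachment), widow's-peak (hairline shape), present (mid-digital hair)
Probability = product of independent per-trait probabilities
= 1/4 × 3/4 × 3/4 = 9/64
Expected count = 9/64 × 1024 = 144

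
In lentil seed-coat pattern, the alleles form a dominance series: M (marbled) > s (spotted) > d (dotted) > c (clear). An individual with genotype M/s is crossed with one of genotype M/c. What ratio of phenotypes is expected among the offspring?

Cross: M/s × M/c
Allele dominance: M > s > d > c
Offspring genotypes: 1 M/M, 1 M/c, 1 M/s, 1 s/c
Phenotype counts: 3 marbled, 1 spotted
Ratio: 3 marbled : 1 spotted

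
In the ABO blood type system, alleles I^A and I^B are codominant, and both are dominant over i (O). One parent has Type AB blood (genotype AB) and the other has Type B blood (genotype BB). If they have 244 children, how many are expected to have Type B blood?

Cross: AB × BB
Possible offspring genotypes: 2 AB, 2 BB
Blood type counts: 2 Type AB, 2 Type B
Probability of Type B: 2/4 = 1/2
Expected count = 1/2 × 244 = 122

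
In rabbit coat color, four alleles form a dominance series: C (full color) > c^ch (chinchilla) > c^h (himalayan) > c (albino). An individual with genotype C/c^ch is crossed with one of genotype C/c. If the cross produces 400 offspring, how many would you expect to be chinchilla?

Cross: C/c^ch × C/c
Allele dominance: C > c^ch > c^h > c
Offspring genotypes: 1 C/C, 1 C/c, 1 C/c^ch, 1 c^ch/c
Phenotype counts: 3 full color, 1 chinchilla
chinchilla: 1 out of 4 → fraction 1/4
Expected count = 1/4 × 400 = 100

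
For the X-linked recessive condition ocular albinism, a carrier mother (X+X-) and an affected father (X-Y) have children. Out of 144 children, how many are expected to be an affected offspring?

Cross: X+X- × X-Y
Offspring: 1 X+X-, 1 X+Y, 1 X-X-, 1 X-Y
Probability of an affected offspring: 2/4 = 1/2
Expected count = 1/2 × 144 = 72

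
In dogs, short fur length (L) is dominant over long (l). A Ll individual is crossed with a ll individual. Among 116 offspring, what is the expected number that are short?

Punnett square for Ll × ll:
Offspring genotypes: 2 Ll, 2 ll
short: 2, long: 2
short: 2 out of 4 → fraction 1/2
Expected count = 1/2 × 116 = 58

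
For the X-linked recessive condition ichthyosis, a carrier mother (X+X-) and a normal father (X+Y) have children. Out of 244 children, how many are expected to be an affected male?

Cross: X+X- × X+Y
Offspring: 1 X+X+, 1 X+Y, 1 X+X-, 1 X-Y
Probability of an affected male: 1/4
Expected count = 1/4 × 244 = 61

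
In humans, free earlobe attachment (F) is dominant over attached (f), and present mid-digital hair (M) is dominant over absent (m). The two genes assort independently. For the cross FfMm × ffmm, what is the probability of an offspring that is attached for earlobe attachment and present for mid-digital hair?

Dihybrid cross FfMm × ffmm — consider each gene separately:
earlobe attachment: Ff × ff → 2 Ff, 2 ff → 2 F_ : 2 ff (out of 4)
mid-digital hair: Mm × mm → 2 Mm, 2 mm → 2 M_ : 2 mm (out of 4)
Looking for: attached (ff) and present (M_)
P(attached) = 2/4, P(present) = 2/4
P(both) = 2/4 × 2/4 = 4/16 = 1/4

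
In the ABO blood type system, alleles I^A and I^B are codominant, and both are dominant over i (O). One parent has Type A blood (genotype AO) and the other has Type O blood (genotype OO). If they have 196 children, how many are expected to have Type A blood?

Cross: AO × OO
Possible offspring genotypes: 2 AO, 2 OO
Blood type counts: 2 Type A, 2 Type O
Probability of Type A: 2/4 = 1/2
Expected count = 1/2 × 196 = 98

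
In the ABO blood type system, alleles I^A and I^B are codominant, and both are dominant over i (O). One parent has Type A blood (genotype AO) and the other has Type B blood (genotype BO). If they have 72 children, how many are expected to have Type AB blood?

Cross: AO × BO
Possible offspring genotypes: 1 AB, 1 AO, 1 BO, 1 OO
Blood type counts: 1 Type AB, 1 Type A, 1 Type B, 1 Type O
Probability of Type AB: 1/4
Expected count = 1/4 × 72 = 18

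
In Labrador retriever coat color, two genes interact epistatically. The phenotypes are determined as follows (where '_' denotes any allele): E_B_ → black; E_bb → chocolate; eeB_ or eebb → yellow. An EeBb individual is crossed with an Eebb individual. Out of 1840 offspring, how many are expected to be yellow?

Cross: EeBb × Eebb — consider each gene separately:
E gene: Ee × Ee → 1 EE, 2 Ee, 1 ee → 3 E_ : 1 ee (out of 4)
B gene: Bb × bb → 2 Bb, 2 bb → 2 B_ : 2 bb (out of 4)
Genotype classes (out of 4 × 4 = 16): E_B_ = 3×2 = 6; E_bb = 3×2 = 6; eeB_ = 1×2 = 2; eebb = 1×2 = 2
Apply the phenotype rules: E_B_ (6) → black; E_bb (6) → chocolate; eeB_ (2) + eebb (2) → yellow
Phenotype counts (out of 16): 6 black, 6 chocolate, 4 yellow
yellow: 4 out of 16 → fraction 1/4
Expected count = 1/4 × 1840 = 460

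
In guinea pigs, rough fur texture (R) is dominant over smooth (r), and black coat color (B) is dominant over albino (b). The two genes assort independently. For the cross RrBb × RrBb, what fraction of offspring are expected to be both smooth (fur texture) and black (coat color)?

Dihybrid cross RrBb × RrBb — consider each gene separately:
fur texture: Rr × Rr → 1 RR, 2 Rr, 1 rr → 3 R_ : 1 rr (out of 4)
coat color: Bb × Bb → 1 BB, 2 Bb, 1 bb → 3 B_ : 1 bb (out of 4)
Looking for: smooth (rr) and black (B_)
P(smooth) = 1/4, P(black) = 3/4
P(both) = 1/4 × 3/4 = 3/16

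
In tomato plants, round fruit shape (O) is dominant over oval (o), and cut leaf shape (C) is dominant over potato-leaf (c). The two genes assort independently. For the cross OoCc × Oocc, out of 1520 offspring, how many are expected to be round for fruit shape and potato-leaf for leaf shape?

Dihybrid cross OoCc × Oocc — consider each gene separately:
fruit shape: Oo × Oo → 1 OO, 2 Oo, 1 oo → 3 O_ : 1 oo (out of 4)
leaf shape: Cc × cc → 2 Cc, 2 cc → 2 C_ : 2 cc (out of 4)
Looking for: round (O_) and potato-leaf (cc)
P(round) = 3/4, P(potato-leaf) = 2/4
P(both) = 3/4 × 2/4 = 6/16 = 3/8
Expected count = 3/8 × 1520 = 570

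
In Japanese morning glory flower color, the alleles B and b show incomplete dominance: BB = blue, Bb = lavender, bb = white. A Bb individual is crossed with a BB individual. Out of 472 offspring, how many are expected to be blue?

Punnett square for Bb × BB:
Offspring genotypes: 2 BB, 2 Bb
Phenotype counts: 2 blue, 2 lavender
blue: 2 out of 4 → fraction 1/2
Expected count = 1/2 × 472 = 236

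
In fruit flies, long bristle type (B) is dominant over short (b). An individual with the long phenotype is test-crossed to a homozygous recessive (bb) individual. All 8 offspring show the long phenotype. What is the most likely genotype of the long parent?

Test cross: ? × bb
All offspring are long.
If the unknown parent were heterozygous (Bb), about half of 8 offspring would be short; none are. The unknown parent is most likely homozygous dominant (BB).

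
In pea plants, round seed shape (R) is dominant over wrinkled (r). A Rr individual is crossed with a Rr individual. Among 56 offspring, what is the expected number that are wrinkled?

Punnett square for Rr × Rr:
Offspring genotypes: 1 RR, 2 Rr, 1 rr
round: 3, wrinkled: 1
wrinkled: 1 out of 4 → fraction 1/4
Expected count = 1/4 × 56 = 14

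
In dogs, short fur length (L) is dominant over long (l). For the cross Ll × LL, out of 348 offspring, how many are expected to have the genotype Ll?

Punnett square for Ll × LL:
Offspring genotypes: 2 LL, 2 Ll
Total offspring: 4
Count with target: 2
Probability: 2/4 = 1/2
Expected count = 1/2 × 348 = 174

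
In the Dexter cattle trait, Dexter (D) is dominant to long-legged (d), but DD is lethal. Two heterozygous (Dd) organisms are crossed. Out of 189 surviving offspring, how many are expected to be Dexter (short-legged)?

Cross: Dd × Dd
Punnett square offspring (before lethality): 1 DD, 2 Dd, 1 dd
The DD genotype is lethal (embryos die); surviving offspring: 2 Dd, 1 dd
Dexter (short-legged): 2 out of 3 → fraction 2/3
Expected count = 2/3 × 189 = 126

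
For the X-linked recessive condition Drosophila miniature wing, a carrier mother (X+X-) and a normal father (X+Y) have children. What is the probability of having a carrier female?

Cross: X+X- × X+Y
Offspring: 1 X+X+, 1 X+Y, 1 X+X-, 1 X-Y
Probability of a carrier female: 1/4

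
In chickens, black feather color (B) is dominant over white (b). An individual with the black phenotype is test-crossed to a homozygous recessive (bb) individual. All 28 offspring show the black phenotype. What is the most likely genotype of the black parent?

Test cross: ? × bb
All offspring are black.
If the unknown parent were heterozygous (Bb), about half of 28 offspring would be white; none are. The unknown parent is most likely homozygous dominant (BB).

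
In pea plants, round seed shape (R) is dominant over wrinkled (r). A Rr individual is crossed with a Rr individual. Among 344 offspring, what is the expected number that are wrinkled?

Punnett square for Rr × Rr:
Offspring genotypes: 1 RR, 2 Rr, 1 rr
round: 3, wrinkled: 1
wrinkled: 1 out of 4 → fraction 1/4
Expected count = 1/4 × 344 = 86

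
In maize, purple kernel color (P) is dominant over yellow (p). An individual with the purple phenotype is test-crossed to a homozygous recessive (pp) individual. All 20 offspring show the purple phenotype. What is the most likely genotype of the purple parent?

Test cross: ? × pp
All offspring are purple.
If the unknown parent were heterozygous (Pp), about half of 20 offspring would be yellow; none are. The unknown parent is most likely homozygous dominant (PP).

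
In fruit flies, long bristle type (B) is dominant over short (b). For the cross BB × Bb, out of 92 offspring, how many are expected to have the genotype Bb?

Punnett square for BB × Bb:
Offspring genotypes: 2 BB, 2 Bb
Total offspring: 4
Count with target: 2
Probability: 2/4 = 1/2
Expected count = 1/2 × 92 = 46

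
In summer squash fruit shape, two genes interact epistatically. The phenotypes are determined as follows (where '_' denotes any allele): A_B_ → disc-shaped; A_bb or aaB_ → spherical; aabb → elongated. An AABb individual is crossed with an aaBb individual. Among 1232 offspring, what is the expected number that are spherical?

Cross: AABb × aaBb — consider each gene separately:
A gene: AA × aa → 4 Aa → 4 A_ (out of 4)
B gene: Bb × Bb → 1 BB, 2 Bb, 1 bb → 3 B_ : 1 bb (out of 4)
Genotype classes (out of 4 × 4 = 16): A_B_ = 4×3 = 12; A_bb = 4×1 = 4
Apply the phenotype rules: A_B_ (12) → disc-shaped; A_bb (4) → spherical
Phenotype counts (out of 16): 12 disc-shaped, 4 spherical
spherical: 4 out of 16 → fraction 1/4
Expected count = 1/4 × 1232 = 308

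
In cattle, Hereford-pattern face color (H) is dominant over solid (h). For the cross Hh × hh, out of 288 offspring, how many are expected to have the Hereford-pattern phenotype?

Punnett square for Hh × hh:
Offspring genotypes: 2 Hh, 2 hh
Total offspring: 4
Count with target: 2
Probability: 2/4 = 1/2
Expected count = 1/2 × 288 = 144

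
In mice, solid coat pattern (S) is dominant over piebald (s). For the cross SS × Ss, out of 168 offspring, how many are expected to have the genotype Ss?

Punnett square for SS × Ss:
Offspring genotypes: 2 SS, 2 Ss
Total offspring: 4
Count with target: 2
Probability: 2/4 = 1/2
Expected count = 1/2 × 168 = 84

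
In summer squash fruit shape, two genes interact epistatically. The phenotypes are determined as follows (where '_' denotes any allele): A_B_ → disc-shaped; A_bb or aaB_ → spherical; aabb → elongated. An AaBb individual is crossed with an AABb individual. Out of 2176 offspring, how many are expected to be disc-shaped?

Cross: AaBb × AABb — consider each gene separately:
A gene: Aa × AA → 2 AA, 2 Aa → 4 A_ (out of 4)
B gene: Bb × Bb → 1 BB, 2 Bb, 1 bb → 3 B_ : 1 bb (out of 4)
Genotype classes (out of 4 × 4 = 16): A_B_ = 4×3 = 12; A_bb = 4×1 = 4
Apply the phenotype rules: A_B_ (12) → disc-shaped; A_bb (4) → spherical
Phenotype counts (out of 16): 12 disc-shaped, 4 spherical
disc-shaped: 12 out of 16 → fraction 3/4
Expected count = 3/4 × 2176 = 1632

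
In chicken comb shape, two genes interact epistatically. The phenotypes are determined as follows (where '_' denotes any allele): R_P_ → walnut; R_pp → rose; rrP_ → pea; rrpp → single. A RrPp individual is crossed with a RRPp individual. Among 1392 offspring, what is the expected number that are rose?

Cross: RrPp × RRPp — consider each gene separately:
R gene: Rr × RR → 2 RR, 2 Rr → 4 R_ (out of 4)
P gene: Pp × Pp → 1 PP, 2 Pp, 1 pp → 3 P_ : 1 pp (out of 4)
Genotype classes (out of 4 × 4 = 16): R_P_ = 4×3 = 12; R_pp = 4×1 = 4
Apply the phenotype rules: R_P_ (12) → walnut; R_pp (4) → rose
Phenotype counts (out of 16): 12 walnut, 4 rose
rose: 4 out of 16 → fraction 1/4
Expected count = 1/4 × 1392 = 348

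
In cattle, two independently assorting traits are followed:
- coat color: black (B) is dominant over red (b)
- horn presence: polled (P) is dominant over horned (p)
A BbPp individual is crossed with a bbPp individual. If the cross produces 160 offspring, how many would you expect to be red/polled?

Dihybrid cross BbPp × bbPp — consider each gene separately:
coat color: Bb × bb → 2 Bb, 2 bb → 2 B_ : 2 bb (out of 4)
horn presence: Pp × Pp → 1 PP, 2 Pp, 1 pp → 3 P_ : 1 pp (out of 4)
Combine (counts out of 4 × 4 = 16): black/polled (B_P_) = 2×3 = 6; black/horned (B_pp) = 2×1 = 2; red/polled (bbP_) = 2×3 = 6; red/horned (bbpp) = 2×1 = 2
Phenotype counts (out of 16): 6 black/polled, 2 black/horned, 6 red/polled, 2 red/horned
red/polled: 6 out of 16 → fraction 3/8
Expected count = 3/8 × 160 = 60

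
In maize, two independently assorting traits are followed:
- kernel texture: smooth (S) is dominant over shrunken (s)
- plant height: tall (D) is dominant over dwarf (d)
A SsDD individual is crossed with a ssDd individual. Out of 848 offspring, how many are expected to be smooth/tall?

Dihybrid cross SsDD × ssDd — consider each gene separately:
kernel texture: Ss × ss → 2 Ss, 2 ss → 2 S_ : 2 ss (out of 4)
plant height: DD × Dd → 2 DD, 2 Dd → 4 D_ (out of 4)
Combine (counts out of 4 × 4 = 16): smooth/tall (S_D_) = 2×4 = 8; shrunken/tall (ssD_) = 2×4 = 8
Phenotype counts (out of 16): 8 smooth/tall, 8 shrunken/tall
smooth/tall: 8 out of 16 → fraction 1/2
Expected count = 1/2 × 848 = 424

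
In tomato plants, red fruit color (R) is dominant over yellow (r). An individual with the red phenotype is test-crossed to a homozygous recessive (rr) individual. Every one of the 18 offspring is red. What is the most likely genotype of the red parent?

Test cross: ? × rr
All offspring are red.
If the unknown parent were heterozygous (Rr), about half of 18 offspring would be yellow; none are. The unknown parent is most likely homozygous dominant (RR).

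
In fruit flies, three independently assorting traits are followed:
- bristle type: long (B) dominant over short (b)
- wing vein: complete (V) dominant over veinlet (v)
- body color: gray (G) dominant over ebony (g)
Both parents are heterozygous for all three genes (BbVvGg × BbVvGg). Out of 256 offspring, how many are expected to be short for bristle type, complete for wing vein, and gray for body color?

Trihybrid cross: BbVvGg × BbVvGg
Each trait segregates independently with a 3:1 phenotypic ratio, so each gene contributes 3/4 (dominant) or 1/4 (recessive).
Target: short (bristle type), complete (wing vein), gray (body color)
Probability = product of independent per-trait probabilities
= 1/4 × 3/4 × 3/4 = 9/64
Expected count = 9/64 × 256 = 36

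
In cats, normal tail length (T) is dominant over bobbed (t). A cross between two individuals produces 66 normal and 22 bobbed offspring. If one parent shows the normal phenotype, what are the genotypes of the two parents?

Observed offspring: 66 normal, 22 bobbed
The observed ratio simplifies to 3:1. Bobbed (tt) offspring appear, so each parent must contribute one t allele. The parent stated to show normal carries T, so it is Tt. The other parent is then either Tt or tt: Tt × tt would give a 1:1 split, whereas Tt × Tt gives 3:1 — matching the data. So both parents are heterozygous (Tt × Tt).
Parent genotypes: Tt × Tt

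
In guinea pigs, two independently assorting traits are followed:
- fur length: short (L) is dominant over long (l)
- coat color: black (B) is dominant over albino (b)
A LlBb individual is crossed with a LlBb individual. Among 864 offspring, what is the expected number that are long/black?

Dihybrid cross LlBb × LlBb — consider each gene separately:
fur length: Ll × Ll → 1 LL, 2 Ll, 1 ll → 3 L_ : 1 ll (out of 4)
coat color: Bb × Bb → 1 BB, 2 Bb, 1 bb → 3 B_ : 1 bb (out of 4)
Combine (counts out of 4 × 4 = 16): short/black (L_B_) = 3×3 = 9; short/albino (L_bb) = 3×1 = 3; long/black (llB_) = 1×3 = 3; long/albino (llbb) = 1×1 = 1
Phenotype counts (out of 16): 9 short/black, 3 short/albino, 3 long/black, 1 long/albino
long/black: 3 out of 16 → fraction 3/16
Expected count = 3/16 × 864 = 162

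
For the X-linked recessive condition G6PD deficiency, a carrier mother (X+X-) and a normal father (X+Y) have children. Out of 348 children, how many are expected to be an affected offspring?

Cross: X+X- × X+Y
Offspring: 1 X+X+, 1 X+Y, 1 X+X-, 1 X-Y
Probability of an affected offspring: 1/4
Expected count = 1/4 × 348 = 87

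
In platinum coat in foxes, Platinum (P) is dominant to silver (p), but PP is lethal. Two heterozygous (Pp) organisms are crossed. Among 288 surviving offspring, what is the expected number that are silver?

Cross: Pp × Pp
Punnett square offspring (before lethality): 1 PP, 2 Pp, 1 pp
The PP genotype is lethal (embryos die); surviving offspring: 2 Pp, 1 pp
silver: 1 out of 3 → fraction 1/3
Expected count = 1/3 × 288 = 96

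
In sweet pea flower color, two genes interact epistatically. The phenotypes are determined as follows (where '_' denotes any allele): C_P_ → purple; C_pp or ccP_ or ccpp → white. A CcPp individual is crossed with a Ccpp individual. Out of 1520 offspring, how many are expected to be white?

Cross: CcPp × Ccpp — consider each gene separately:
C gene: Cc × Cc → 1 CC, 2 Cc, 1 cc → 3 C_ : 1 cc (out of 4)
P gene: Pp × pp → 2 Pp, 2 pp → 2 P_ : 2 pp (out of 4)
Genotype classes (out of 4 × 4 = 16): C_P_ = 3×2 = 6; C_pp = 3×2 = 6; ccP_ = 1×2 = 2; ccpp = 1×2 = 2
Apply the phenotype rules: C_P_ (6) → purple; C_pp (6) + ccP_ (2) + ccpp (2) → white
Phenotype counts (out of 16): 6 purple, 10 white
white: 10 out of 16 → fraction 5/8
Expected count = 5/8 × 1520 = 950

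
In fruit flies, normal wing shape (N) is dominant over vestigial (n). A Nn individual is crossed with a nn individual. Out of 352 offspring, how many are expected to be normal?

Punnett square for Nn × nn:
Offspring genotypes: 2 Nn, 2 nn
normal: 2, vestigial: 2
normal: 2 out of 4 → fraction 1/2
Expected count = 1/2 × 352 = 176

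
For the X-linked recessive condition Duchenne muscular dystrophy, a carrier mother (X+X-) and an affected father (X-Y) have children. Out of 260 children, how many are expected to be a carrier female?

Cross: X+X- × X-Y
Offspring: 1 X+X-, 1 X+Y, 1 X-X-, 1 X-Y
Probability of a carrier female: 1/4
Expected count = 1/4 × 260 = 65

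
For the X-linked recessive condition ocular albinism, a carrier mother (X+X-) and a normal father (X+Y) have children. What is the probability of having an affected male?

Cross: X+X- × X+Y
Offspring: 1 X+X+, 1 X+Y, 1 X+X-, 1 X-Y
Probability of an affected male: 1/4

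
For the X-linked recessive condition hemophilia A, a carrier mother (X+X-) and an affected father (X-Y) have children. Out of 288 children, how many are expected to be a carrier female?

Cross: X+X- × X-Y
Offspring: 1 X+X-, 1 X+Y, 1 X-X-, 1 X-Y
Probability of a carrier female: 1/4
Expected count = 1/4 × 288 = 72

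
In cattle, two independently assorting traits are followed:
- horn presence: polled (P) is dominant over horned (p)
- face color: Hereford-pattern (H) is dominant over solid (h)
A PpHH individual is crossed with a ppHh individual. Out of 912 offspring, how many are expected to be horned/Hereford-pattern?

Dihybrid cross PpHH × ppHh — consider each gene separately:
horn presence: Pp × pp → 2 Pp, 2 pp → 2 P_ : 2 pp (out of 4)
face color: HH × Hh → 2 HH, 2 Hh → 4 H_ (out of 4)
Combine (counts out of 4 × 4 = 16): polled/Hereford-pattern (P_H_) = 2×4 = 8; horned/Hereford-pattern (ppH_) = 2×4 = 8
Phenotype counts (out of 16): 8 polled/Hereford-pattern, 8 horned/Hereford-pattern
horned/Hereford-pattern: 8 out of 16 → fraction 1/2
Expected count = 1/2 × 912 = 456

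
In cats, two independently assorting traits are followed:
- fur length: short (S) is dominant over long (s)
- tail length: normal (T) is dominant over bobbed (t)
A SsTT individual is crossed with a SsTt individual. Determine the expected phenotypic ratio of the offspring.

Dihybrid cross SsTT × SsTt — consider each gene separately:
fur length: Ss × Ss → 1 SS, 2 Ss, 1 ss → 3 S_ : 1 ss (out of 4)
tail length: TT × Tt → 2 TT, 2 Tt → 4 T_ (out of 4)
Combine (counts out of 4 × 4 = 16): short/normal (S_T_) = 3×4 = 12; long/normal (ssT_) = 1×4 = 4
Phenotype counts (out of 16): 12 short/normal, 4 long/normal
Ratio: 3 short/normal : 1 long/normal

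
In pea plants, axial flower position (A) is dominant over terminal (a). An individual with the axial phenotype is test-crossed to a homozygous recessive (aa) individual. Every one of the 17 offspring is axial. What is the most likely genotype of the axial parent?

Test cross: ? × aa
All offspring are axial.
If the unknown parent were heterozygous (Aa), about half of 17 offspring would be terminal; none are. The unknown parent is most likely homozygous dominant (AA).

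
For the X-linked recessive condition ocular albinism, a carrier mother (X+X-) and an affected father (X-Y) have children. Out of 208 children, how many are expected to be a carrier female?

Cross: X+X- × X-Y
Offspring: 1 X+X-, 1 X+Y, 1 X-X-, 1 X-Y
Probability of a carrier female: 1/4
Expected count = 1/4 × 208 = 52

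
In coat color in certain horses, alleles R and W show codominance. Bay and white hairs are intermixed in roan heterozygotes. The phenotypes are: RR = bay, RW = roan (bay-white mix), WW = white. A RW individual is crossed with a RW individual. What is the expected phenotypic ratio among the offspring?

Punnett square for RW × RW:
Offspring genotypes: 1 RR, 2 RW, 1 WW
Phenotype counts: 1 bay, 2 roan (bay-white mix), 1 white
Ratio: 1 bay : 2 roan (bay-white mix) : 1 white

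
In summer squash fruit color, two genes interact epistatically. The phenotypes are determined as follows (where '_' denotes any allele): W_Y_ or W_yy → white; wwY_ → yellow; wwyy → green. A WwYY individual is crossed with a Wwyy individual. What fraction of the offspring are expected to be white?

Cross: WwYY × Wwyy — consider each gene separately:
W gene: Ww × Ww → 1 WW, 2 Ww, 1 ww → 3 W_ : 1 ww (out of 4)
Y gene: YY × yy → 4 Yy → 4 Y_ (out of 4)
Genotype classes (out of 4 × 4 = 16): W_Y_ = 3×4 = 12; wwY_ = 1×4 = 4
Apply the phenotype rules: W_Y_ (12) → white; wwY_ (4) → yellow
Phenotype counts (out of 16): 12 white, 4 yellow
white: 12 out of 16
Probability: 12/16 = 3/4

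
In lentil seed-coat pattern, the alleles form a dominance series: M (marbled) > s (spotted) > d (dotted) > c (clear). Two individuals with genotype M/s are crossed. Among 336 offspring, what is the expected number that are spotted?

Cross: M/s × M/s
Allele dominance: M > s > d > c
Offspring genotypes: 1 M/M, 2 M/s, 1 s/s
Phenotype counts: 3 marbled, 1 spotted
spotted: 1 out of 4 → fraction 1/4
Expected count = 1/4 × 336 = 84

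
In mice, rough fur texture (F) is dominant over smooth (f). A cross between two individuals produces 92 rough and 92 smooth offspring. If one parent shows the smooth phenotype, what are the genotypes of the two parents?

Observed offspring: 92 rough, 92 smooth
The observed ratio simplifies to 1:1. One parent shows smooth, so its genotype must be ff. A 1:1 offspring split requires the other parent to be heterozygous (Ff).
Parent genotypes: ff × Ff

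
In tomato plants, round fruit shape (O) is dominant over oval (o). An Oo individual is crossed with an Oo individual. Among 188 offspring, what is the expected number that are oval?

Punnett square for Oo × Oo:
Offspring genotypes: 1 OO, 2 Oo, 1 oo
round: 3, oval: 1
oval: 1 out of 4 → fraction 1/4
Expected count = 1/4 × 188 = 47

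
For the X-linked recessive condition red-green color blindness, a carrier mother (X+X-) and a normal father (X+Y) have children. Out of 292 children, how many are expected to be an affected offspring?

Cross: X+X- × X+Y
Offspring: 1 X+X+, 1 X+Y, 1 X+X-, 1 X-Y
Probability of an affected offspring: 1/4
Expected count = 1/4 × 292 = 73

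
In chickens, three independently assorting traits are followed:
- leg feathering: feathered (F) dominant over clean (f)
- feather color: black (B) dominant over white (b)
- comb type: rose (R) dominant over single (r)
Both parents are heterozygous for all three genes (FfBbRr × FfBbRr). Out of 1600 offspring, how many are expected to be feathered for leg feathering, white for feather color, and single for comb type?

Trihybrid cross: FfBbRr × FfBbRr
Each trait segregates independently with a 3:1 phenotypic ratio, so each gene contributes 3/4 (dominant) or 1/4 (recessive).
Target: feathered (leg feathering), white (feather color), single (comb type)
Probability = product of independent per-trait probabilities
= 3/4 × 1/4 × 1/4 = 3/64
Expected count = 3/64 × 1600 = 75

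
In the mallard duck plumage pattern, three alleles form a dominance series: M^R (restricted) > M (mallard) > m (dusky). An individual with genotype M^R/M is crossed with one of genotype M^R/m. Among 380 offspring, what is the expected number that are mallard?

Cross: M^R/M × M^R/m
Allele dominance: M^R > M > m
Offspring genotypes: 1 M^R/M^R, 1 M^R/m, 1 M^R/M, 1 M/m
Phenotype counts: 3 restricted, 1 mallard
mallard: 1 out of 4 → fraction 1/4
Expected count = 1/4 × 380 = 95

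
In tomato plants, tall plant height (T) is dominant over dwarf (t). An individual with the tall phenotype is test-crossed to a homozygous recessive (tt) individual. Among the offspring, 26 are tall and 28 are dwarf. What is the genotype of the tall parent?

Test cross: ? × tt
Offspring: 26 tall, 28 dwarf — approximately 1:1.
A 1:1 ratio in a test cross indicates the unknown parent is heterozygous (Tt).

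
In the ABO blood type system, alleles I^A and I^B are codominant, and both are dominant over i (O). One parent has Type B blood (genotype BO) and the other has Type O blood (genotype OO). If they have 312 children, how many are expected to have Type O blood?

Cross: BO × OO
Possible offspring genotypes: 2 BO, 2 OO
Blood type counts: 2 Type B, 2 Type O
Probability of Type O: 2/4 = 1/2
Expected count = 1/2 × 312 = 156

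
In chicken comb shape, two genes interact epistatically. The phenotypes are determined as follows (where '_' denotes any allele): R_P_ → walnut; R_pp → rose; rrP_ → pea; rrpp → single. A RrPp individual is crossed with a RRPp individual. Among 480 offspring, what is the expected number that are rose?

Cross: RrPp × RRPp — consider each gene separately:
R gene: Rr × RR → 2 RR, 2 Rr → 4 R_ (out of 4)
P gene: Pp × Pp → 1 PP, 2 Pp, 1 pp → 3 P_ : 1 pp (out of 4)
Genotype classes (out of 4 × 4 = 16): R_P_ = 4×3 = 12; R_pp = 4×1 = 4
Apply the phenotype rules: R_P_ (12) → walnut; R_pp (4) → rose
Phenotype counts (out of 16): 12 walnut, 4 rose
rose: 4 out of 16 → fraction 1/4
Expected count = 1/4 × 480 = 120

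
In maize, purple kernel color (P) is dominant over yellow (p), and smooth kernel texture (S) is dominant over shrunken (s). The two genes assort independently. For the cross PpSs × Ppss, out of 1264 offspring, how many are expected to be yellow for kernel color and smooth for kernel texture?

Dihybrid cross PpSs × Ppss — consider each gene separately:
kernel color: Pp × Pp → 1 PP, 2 Pp, 1 pp → 3 P_ : 1 pp (out of 4)
kernel texture: Ss × ss → 2 Ss, 2 ss → 2 S_ : 2 ss (out of 4)
Looking for: yellow (pp) and smooth (S_)
P(yellow) = 1/4, P(smooth) = 2/4
P(both) = 1/4 × 2/4 = 2/16 = 1/8
Expected count = 1/8 × 1264 = 158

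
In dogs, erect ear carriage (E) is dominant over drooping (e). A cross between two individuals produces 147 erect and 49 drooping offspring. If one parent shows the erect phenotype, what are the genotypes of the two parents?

Observed offspring: 147 erect, 49 drooping
The observed ratio simplifies to 3:1. Drooping (ee) offspring appear, so each parent must contribute one e allele. The parent stated to show erect carries E, so it is Ee. The other parent is then either Ee or ee: Ee × ee would give a 1:1 split, whereas Ee × Ee gives 3:1 — matching the data. So both parents are heterozygous (Ee × Ee).
Parent genotypes: Ee × Ee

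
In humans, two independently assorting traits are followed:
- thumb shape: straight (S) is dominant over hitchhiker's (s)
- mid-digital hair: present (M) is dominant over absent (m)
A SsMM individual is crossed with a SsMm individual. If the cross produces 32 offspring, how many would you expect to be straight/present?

Dihybrid cross SsMM × SsMm — consider each gene separately:
thumb shape: Ss × Ss → 1 SS, 2 Ss, 1 ss → 3 S_ : 1 ss (out of 4)
mid-digital hair: MM × Mm → 2 MM, 2 Mm → 4 M_ (out of 4)
Combine (counts out of 4 × 4 = 16): straight/present (S_M_) = 3×4 = 12; hitchhiker's/present (ssM_) = 1×4 = 4
Phenotype counts (out of 16): 12 straight/present, 4 hitchhiker's/present
straight/present: 12 out of 16 → fraction 3/4
Expected count = 3/4 × 32 = 24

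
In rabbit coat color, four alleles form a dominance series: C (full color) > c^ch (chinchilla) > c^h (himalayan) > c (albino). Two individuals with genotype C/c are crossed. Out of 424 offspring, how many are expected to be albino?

Cross: C/c × C/c
Allele dominance: C > c^ch > c^h > c
Offspring genotypes: 1 C/C, 2 C/c, 1 c/c
Phenotype counts: 3 full color, 1 albino
albino: 1 out of 4 → fraction 1/4
Expected count = 1/4 × 424 = 106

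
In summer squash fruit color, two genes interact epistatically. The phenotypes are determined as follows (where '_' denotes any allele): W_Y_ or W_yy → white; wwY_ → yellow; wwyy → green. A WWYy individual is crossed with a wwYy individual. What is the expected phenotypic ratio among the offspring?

Cross: WWYy × wwYy — consider each gene separately:
W gene: WW × ww → 4 Ww → 4 W_ (out of 4)
Y gene: Yy × Yy → 1 YY, 2 Yy, 1 yy → 3 Y_ : 1 yy (out of 4)
Genotype classes (out of 4 × 4 = 16): W_Y_ = 4×3 = 12; W_yy = 4×1 = 4
Apply the phenotype rules: W_Y_ (12) + W_yy (4) → white
Phenotype counts (out of 16): 16 white
Ratio: all white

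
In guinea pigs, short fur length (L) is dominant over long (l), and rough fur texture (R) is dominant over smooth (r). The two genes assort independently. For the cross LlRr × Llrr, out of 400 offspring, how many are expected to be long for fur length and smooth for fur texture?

Dihybrid cross LlRr × Llrr — consider each gene separately:
fur length: Ll × Ll → 1 LL, 2 Ll, 1 ll → 3 L_ : 1 ll (out of 4)
fur texture: Rr × rr → 2 Rr, 2 rr → 2 R_ : 2 rr (out of 4)
Looking for: long (ll) and smooth (rr)
P(long) = 1/4, P(smooth) = 2/4
P(both) = 1/4 × 2/4 = 2/16 = 1/8
Expected count = 1/8 × 400 = 50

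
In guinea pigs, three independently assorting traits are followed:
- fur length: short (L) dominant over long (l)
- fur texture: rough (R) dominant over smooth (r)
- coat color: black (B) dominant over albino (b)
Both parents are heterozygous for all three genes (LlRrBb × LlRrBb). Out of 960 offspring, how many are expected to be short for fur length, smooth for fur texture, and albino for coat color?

Trihybrid cross: LlRrBb × LlRrBb
Each trait segregates independently with a 3:1 phenotypic ratio, so each gene contributes 3/4 (dominant) or 1/4 (recessive).
Target: short (fur length), smooth (fur texture), albino (coat color)
Probability = product of independent per-trait probabilities
= 3/4 × 1/4 × 1/4 = 3/64
Expected count = 3/64 × 960 = 45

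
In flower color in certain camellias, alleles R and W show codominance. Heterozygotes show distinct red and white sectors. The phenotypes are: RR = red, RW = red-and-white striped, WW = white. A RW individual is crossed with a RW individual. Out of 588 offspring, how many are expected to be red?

Punnett square for RW × RW:
Offspring genotypes: 1 RR, 2 RW, 1 WW
Phenotype counts: 1 red, 2 red-and-white striped, 1 white
red: 1 out of 4 → fraction 1/4
Expected count = 1/4 × 588 = 147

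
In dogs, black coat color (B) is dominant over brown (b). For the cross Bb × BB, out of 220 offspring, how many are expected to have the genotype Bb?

Punnett square for Bb × BB:
Offspring genotypes: 2 BB, 2 Bb
Total offspring: 4
Count with target: 2
Probability: 2/4 = 1/2
Expected count = 1/2 × 220 = 110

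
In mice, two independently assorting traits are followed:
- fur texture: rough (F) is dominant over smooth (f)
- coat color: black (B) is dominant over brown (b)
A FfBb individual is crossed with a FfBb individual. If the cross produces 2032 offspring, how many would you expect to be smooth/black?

Dihybrid cross FfBb × FfBb — consider each gene separately:
fur texture: Ff × Ff → 1 FF, 2 Ff, 1 ff → 3 F_ : 1 ff (out of 4)
coat color: Bb × Bb → 1 BB, 2 Bb, 1 bb → 3 B_ : 1 bb (out of 4)
Combine (counts out of 4 × 4 = 16): rough/black (F_B_) = 3×3 = 9; rough/brown (F_bb) = 3×1 = 3; smooth/black (ffB_) = 1×3 = 3; smooth/brown (ffbb) = 1×1 = 1
Phenotype counts (out of 16): 9 rough/black, 3 rough/brown, 3 smooth/black, 1 smooth/brown
smooth/black: 3 out of 16 → fraction 3/16
Expected count = 3/16 × 2032 = 381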